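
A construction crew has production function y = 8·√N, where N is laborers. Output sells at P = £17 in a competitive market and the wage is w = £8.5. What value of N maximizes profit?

MP_N = (1/2)·8·N^(-1/2) = 4·N^(-1/2).
Profit maximization for a price taker requires P·MP_N = w: 17·4·N^(-1/2) = 8.5.
So N^(-1/2) = 0.125, which gives N = 64.

N* = 64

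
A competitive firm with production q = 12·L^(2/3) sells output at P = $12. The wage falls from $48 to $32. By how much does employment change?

From P·MP_L = w with MP_L = 8·L^(-1/3), the labor demand is L(w) = (96/w)^(3).
At w = 48: L = 8. At w = 32: L = 27.
ΔL = 27 − 8 = 19.

ΔL = 19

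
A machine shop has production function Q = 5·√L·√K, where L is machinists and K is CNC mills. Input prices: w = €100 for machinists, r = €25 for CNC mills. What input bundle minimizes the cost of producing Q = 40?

L* = 4, K* = 16

Cost minimization requires the marginal rate of technical substitution to equal the input-price ratio: MP_L/MP_K = w/r.
Here MP_L/MP_K = (1/2)·(K/L)/(1/2) = (K/L). Setting this equal to 100/25 = 4 gives K = 4L.
Substituting into Q = 40: 5·L^(1/2)·(4L)^(1/2) = 40.
Solving, L = 4 and K = 16.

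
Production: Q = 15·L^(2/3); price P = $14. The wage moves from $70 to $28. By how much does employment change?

ΔL = 117

From P·MP_L = w with MP_L = 10·L^(-1/3), the labor demand is L(w) = (140/w)^(3).
At w = 70: L = 8. At w = 28: L = 125.
ΔL = 125 − 8 = 117.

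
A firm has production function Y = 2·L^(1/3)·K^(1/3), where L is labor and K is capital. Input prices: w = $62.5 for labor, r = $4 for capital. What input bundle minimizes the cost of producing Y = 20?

L* = 8, K* = 125

Cost minimization requires the marginal rate of technical substitution to equal the input-price ratio: MP_L/MP_K = w/r.
Here MP_L/MP_K = (1/3)·(K/L)/(1/3) = (K/L). Setting this equal to 62.5/4 = 15.625 gives K = 15.625L.
Substituting into Y = 20: 2·L^(1/3)·(15.625L)^(1/3) = 20.
Solving, L = 8 and K = 125.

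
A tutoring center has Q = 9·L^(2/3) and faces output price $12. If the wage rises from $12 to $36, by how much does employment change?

ΔL = -208

From P·MP_L = w with MP_L = 6·L^(-1/3), the labor demand is L(w) = (72/w)^(3).
At w = 12: L = 216. At w = 36: L = 8.
ΔL = 8 − 216 = -208.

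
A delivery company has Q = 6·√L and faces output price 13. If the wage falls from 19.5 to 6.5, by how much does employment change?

From P·MP_L = w with MP_L = 3·L^(-1/2), the labor demand is L(w) = (39/w)^(2).
At w = 19.5: L = 4. At w = 6.5: L = 36.
ΔL = 36 − 4 = 32.

ΔL = 32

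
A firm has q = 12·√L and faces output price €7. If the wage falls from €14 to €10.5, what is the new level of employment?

L* = 16

From P·MP_L = w with MP_L = 6·L^(-1/2), the labor demand is L(w) = (42/w)^(2).
At w = 14: L = 9. At w = 10.5: L = 16.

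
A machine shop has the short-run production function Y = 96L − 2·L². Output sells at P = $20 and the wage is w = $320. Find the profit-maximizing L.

The marginal product of L is MP_L = 96 − 4L.
A price-taking firm hires until the value of the marginal product equals the wage: P·MP_L = w, so 20·(96 − 4L) = 320.
Then 96 − 4L = 16, giving L = 20.

L* = 20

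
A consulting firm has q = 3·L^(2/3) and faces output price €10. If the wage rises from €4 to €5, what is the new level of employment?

L* = 64

From P·MP_L = w with MP_L = 2·L^(-1/3), the labor demand is L(w) = (20/w)^(3).
At w = 4: L = 125. At w = 5: L = 64.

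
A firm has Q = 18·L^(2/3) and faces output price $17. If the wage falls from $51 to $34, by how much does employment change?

ΔL = 152

From P·MP_L = w with MP_L = 12·L^(-1/3), the labor demand is L(w) = (204/w)^(3).
At w = 51: L = 64. At w = 34: L = 216.
ΔL = 216 − 64 = 152.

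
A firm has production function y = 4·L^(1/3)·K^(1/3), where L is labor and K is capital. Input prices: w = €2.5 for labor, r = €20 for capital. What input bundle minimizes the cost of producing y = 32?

Cost minimization requires the marginal rate of technical substitution to equal the input-price ratio: MP_L/MP_K = w/r.
Here MP_L/MP_K = (1/3)·(K/L)/(1/3) = (K/L). Setting this equal to 2.5/20 = 0.125 gives K = 0.125L.
Substituting into y = 32: 4·L^(1/3)·(0.125L)^(1/3) = 32.
Solving, L = 64 and K = 8.

L* = 64, K* = 8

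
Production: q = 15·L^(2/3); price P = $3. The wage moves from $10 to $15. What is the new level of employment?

From P·MP_L = w with MP_L = 10·L^(-1/3), the labor demand is L(w) = (30/w)^(3).
At w = 10: L = 27. At w = 15: L = 8.

L* = 8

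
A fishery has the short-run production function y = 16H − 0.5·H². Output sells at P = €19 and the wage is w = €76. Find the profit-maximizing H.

The marginal product of H is MP_H = 16 − H.
A price-taking firm hires until the value of the marginal product equals the wage: P·MP_H = w, so 19·(16 − H) = 76.
Then 16 − H = 4, giving H = 12.

H* = 12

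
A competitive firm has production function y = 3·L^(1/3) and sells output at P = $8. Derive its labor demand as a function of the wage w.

MP_L = (1/3)·3·L^(-2/3) = L^(-2/3).
Setting P·MP_L = w: 8·L^(-2/3) = w.
Solving for L: L^(-2/3) = w/8, so L = (8/w)^(3/2).

L(w) = (8/w)^(3/2)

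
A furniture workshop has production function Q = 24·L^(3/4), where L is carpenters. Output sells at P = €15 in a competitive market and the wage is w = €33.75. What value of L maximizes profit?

L* = 4096

MP_L = (3/4)·24·L^(-1/4) = 18·L^(-1/4).
Profit maximization for a price taker requires P·MP_L = w: 15·18·L^(-1/4) = 33.75.
So L^(-1/4) = 0.125, which gives L = 4096.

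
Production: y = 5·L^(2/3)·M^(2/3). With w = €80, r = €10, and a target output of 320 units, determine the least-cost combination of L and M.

L* = 8, M* = 64

Cost minimization requires the marginal rate of technical substitution to equal the input-price ratio: MP_L/MP_M = w/r.
Here MP_L/MP_M = (2/3)·(M/L)/(2/3) = (M/L). Setting this equal to 80/10 = 8 gives M = 8L.
Substituting into y = 320: 5·L^(2/3)·(8L)^(2/3) = 320.
Solving, L = 8 and M = 64.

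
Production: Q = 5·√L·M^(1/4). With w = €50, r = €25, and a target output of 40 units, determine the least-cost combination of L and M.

Cost minimization requires the marginal rate of technical substitution to equal the input-price ratio: MP_L/MP_M = w/r.
Here MP_L/MP_M = (1/2)·(M/L)/(1/4) = 2·(M/L). Setting this equal to 50/25 = 2 gives M = L.
Substituting into Q = 40: 5·L^(1/2)·(L)^(1/4) = 40.
Solving, L = 16 and M = 16.

L* = 16, M* = 16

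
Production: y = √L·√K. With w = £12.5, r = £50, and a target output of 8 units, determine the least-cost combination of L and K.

Cost minimization requires the marginal rate of technical substitution to equal the input-price ratio: MP_L/MP_K = w/r.
Here MP_L/MP_K = (1/2)·(K/L)/(1/2) = (K/L). Setting this equal to 12.5/50 = 0.25 gives K = 0.25L.
Substituting into y = 8: L^(1/2)·(0.25L)^(1/2) = 8.
Solving, L = 16 and K = 4.

L* = 16, K* = 4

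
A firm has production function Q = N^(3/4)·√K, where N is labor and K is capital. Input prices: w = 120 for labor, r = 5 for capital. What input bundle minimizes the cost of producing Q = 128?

Cost minimization requires the marginal rate of technical substitution to equal the input-price ratio: MP_N/MP_K = w/r.
Here MP_N/MP_K = (3/4)·(K/N)/(1/2) = 1.5·(K/N). Setting this equal to 120/5 = 24 gives K = 16N.
Substituting into Q = 128: N^(3/4)·(16N)^(1/2) = 128.
Solving, N = 16 and K = 256.

N* = 16, K* = 256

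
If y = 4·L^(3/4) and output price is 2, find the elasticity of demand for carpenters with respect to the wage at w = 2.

MP_L = (3/4)·4·L^(-1/4), so P·MP_L = w gives 6·L^(-1/4) = w.
Solving, L(w) = (6/w)^(4). This is a constant-elasticity form: L ∝ w^(−4), so ε = −4.

ε = -4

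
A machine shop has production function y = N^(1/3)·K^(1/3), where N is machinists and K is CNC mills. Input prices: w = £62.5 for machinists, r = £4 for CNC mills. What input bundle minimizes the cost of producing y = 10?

Cost minimization requires the marginal rate of technical substitution to equal the input-price ratio: MP_N/MP_K = w/r.
Here MP_N/MP_K = (1/3)·(K/N)/(1/3) = (K/N). Setting this equal to 62.5/4 = 15.625 gives K = 15.625N.
Substituting into y = 10: N^(1/3)·(15.625N)^(1/3) = 10.
Solving, N = 8 and K = 125.

N* = 8, K* = 125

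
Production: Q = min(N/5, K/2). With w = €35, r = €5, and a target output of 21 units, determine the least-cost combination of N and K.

N* = 105, K* = 42

With a fixed-proportions technology, the cost-minimizing bundle uses no slack in either input: N/5 = K/2 = Q.
So N = 5·21 = 105 and K = 2·21 = 42.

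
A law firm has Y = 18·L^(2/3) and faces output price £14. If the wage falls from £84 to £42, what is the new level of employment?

L* = 64

From P·MP_L = w with MP_L = 12·L^(-1/3), the labor demand is L(w) = (168/w)^(3).
At w = 84: L = 8. At w = 42: L = 64.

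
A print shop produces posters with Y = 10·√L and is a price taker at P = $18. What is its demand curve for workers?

L(w) = 8100/w²

MP_L = (1/2)·10·L^(-1/2) = 5·L^(-1/2).
Setting P·MP_L = w: 90·L^(-1/2) = w.
Solving for L: L^(-1/2) = w/90, so L = (90/w)^(2).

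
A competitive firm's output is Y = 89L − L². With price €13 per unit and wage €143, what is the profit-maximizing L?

L* = 39

The marginal product of L is MP_L = 89 − 2L.
A price-taking firm hires until the value of the marginal product equals the wage: P·MP_L = w, so 13·(89 − 2L) = 143.
Then 89 − 2L = 11, giving L = 39.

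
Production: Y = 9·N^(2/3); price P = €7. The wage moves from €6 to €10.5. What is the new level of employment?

N* = 64

From P·MP_N = w with MP_N = 6·N^(-1/3), the labor demand is N(w) = (42/w)^(3).
At w = 6: N = 343. At w = 10.5: N = 64.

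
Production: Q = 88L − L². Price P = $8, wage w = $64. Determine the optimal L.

L* = 40

The marginal product of L is MP_L = 88 − 2L.
A price-taking firm hires until the value of the marginal product equals the wage: P·MP_L = w, so 8·(88 − 2L) = 64.
Then 88 − 2L = 8, giving L = 40.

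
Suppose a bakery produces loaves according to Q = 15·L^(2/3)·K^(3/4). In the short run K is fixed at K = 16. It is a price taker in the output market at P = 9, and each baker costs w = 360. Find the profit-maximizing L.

With K = 16, MP_L = (2/3)·15·L^(-1/3)·16^(3/4) = 80·L^(-1/3).
Profit maximization for a price taker requires P·MP_L = w: 9·80·L^(-1/3) = 360.
So L^(-1/3) = 0.5, which gives L = 8.

L* = 8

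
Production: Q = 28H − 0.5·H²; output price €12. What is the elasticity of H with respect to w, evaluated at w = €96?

ε = -0.4

From P·MP_H = w with MP_H = 28 − H, labor demand is H(w) = 28 − w/12.
dH/dw = −1/(12) = -1/12.
At w = 96, H = 20, so ε = (dH/dw)·(w/H) = (-1/12)·(96/20) = -0.4.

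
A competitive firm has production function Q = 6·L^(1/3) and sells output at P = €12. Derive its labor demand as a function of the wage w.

L(w) = (24/w)^(3/2)

MP_L = (1/3)·6·L^(-2/3) = 2·L^(-2/3).
Setting P·MP_L = w: 24·L^(-2/3) = w.
Solving for L: L^(-2/3) = w/24, so L = (24/w)^(3/2).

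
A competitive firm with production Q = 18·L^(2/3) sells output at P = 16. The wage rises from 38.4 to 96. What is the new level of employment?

From P·MP_L = w with MP_L = 12·L^(-1/3), the labor demand is L(w) = (192/w)^(3).
At w = 38.4: L = 125. At w = 96: L = 8.

L* = 8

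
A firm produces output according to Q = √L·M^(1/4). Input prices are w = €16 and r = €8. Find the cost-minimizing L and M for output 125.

L* = 625, M* = 625

Cost minimization requires the marginal rate of technical substitution to equal the input-price ratio: MP_L/MP_M = w/r.
Here MP_L/MP_M = (1/2)·(M/L)/(1/4) = 2·(M/L). Setting this equal to 16/8 = 2 gives M = L.
Substituting into Q = 125: L^(1/2)·(L)^(1/4) = 125.
Solving, L = 625 and M = 625.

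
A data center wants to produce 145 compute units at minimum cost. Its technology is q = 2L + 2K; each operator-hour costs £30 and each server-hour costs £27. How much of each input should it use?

The inputs are perfect substitutes, so the firm uses whichever has the lower cost per unit of output.
Cost per unit of output via L is w/2 = 15; via K it is r/2 = 13.5. K is cheaper.
Producing q = 145 with K alone: L = 0, K = 72.5.

L* = 0, K* = 72.5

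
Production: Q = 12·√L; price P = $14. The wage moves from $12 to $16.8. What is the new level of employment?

From P·MP_L = w with MP_L = 6·L^(-1/2), the labor demand is L(w) = (84/w)^(2).
At w = 12: L = 49. At w = 16.8: L = 25.

L* = 25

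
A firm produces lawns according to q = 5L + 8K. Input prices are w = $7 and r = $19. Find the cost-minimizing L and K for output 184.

L* = 36.8, K* = 0

The inputs are perfect substitutes, so the firm uses whichever has the lower cost per unit of output.
Cost per unit of output via L is w/5 = 1.4; via K it is r/8 = 2.375. L is cheaper.
Producing q = 184 with L alone: L = 36.8, K = 0.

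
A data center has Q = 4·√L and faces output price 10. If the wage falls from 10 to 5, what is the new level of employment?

From P·MP_L = w with MP_L = 2·L^(-1/2), the labor demand is L(w) = (20/w)^(2).
At w = 10: L = 4. At w = 5: L = 16.

L* = 16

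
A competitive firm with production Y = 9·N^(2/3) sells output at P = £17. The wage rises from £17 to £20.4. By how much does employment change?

ΔN = -91

From P·MP_N = w with MP_N = 6·N^(-1/3), the labor demand is N(w) = (102/w)^(3).
At w = 17: N = 216. At w = 20.4: N = 125.
ΔN = 125 − 216 = -91.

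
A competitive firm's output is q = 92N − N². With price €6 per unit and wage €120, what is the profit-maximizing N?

The marginal product of N is MP_N = 92 − 2N.
A price-taking firm hires until the value of the marginal product equals the wage: P·MP_N = w, so 6·(92 − 2N) = 120.
Then 92 − 2N = 20, giving N = 36.

N* = 36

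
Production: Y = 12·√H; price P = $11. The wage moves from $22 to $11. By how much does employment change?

ΔH = 27

From P·MP_H = w with MP_H = 6·H^(-1/2), the labor demand is H(w) = (66/w)^(2).
At w = 22: H = 9. At w = 11: H = 36.
ΔH = 36 − 9 = 27.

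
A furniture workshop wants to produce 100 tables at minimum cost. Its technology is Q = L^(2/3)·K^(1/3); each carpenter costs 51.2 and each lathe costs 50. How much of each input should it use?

L* = 125, K* = 64

Cost minimization requires the marginal rate of technical substitution to equal the input-price ratio: MP_L/MP_K = w/r.
Here MP_L/MP_K = (2/3)·(K/L)/(1/3) = 2·(K/L). Setting this equal to 51.2/50 = 1.024 gives K = 0.512L.
Substituting into Q = 100: L^(2/3)·(0.512L)^(1/3) = 100.
Solving, L = 125 and K = 64.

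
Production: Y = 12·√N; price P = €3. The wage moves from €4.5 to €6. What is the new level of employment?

From P·MP_N = w with MP_N = 6·N^(-1/2), the labor demand is N(w) = (18/w)^(2).
At w = 4.5: N = 16. At w = 6: N = 9.

N* = 9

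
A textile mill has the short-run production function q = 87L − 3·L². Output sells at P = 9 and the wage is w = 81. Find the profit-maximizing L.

L* = 13

The marginal product of L is MP_L = 87 − 6L.
A price-taking firm hires until the value of the marginal product equals the wage: P·MP_L = w, so 9·(87 − 6L) = 81.
Then 87 − 6L = 9, giving L = 13.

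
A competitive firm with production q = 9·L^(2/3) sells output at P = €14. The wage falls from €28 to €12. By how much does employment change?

ΔL = 316

From P·MP_L = w with MP_L = 6·L^(-1/3), the labor demand is L(w) = (84/w)^(3).
At w = 28: L = 27. At w = 12: L = 343.
ΔL = 343 − 27 = 316.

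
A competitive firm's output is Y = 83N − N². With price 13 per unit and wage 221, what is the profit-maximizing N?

The marginal product of N is MP_N = 83 − 2N.
A price-taking firm hires until the value of the marginal product equals the wage: P·MP_N = w, so 13·(83 − 2N) = 221.
Then 83 − 2N = 17, giving N = 33.

N* = 33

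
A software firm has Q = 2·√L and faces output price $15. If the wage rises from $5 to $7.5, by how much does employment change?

ΔL = -5

From P·MP_L = w with MP_L = L^(-1/2), the labor demand is L(w) = (15/w)^(2).
At w = 5: L = 9. At w = 7.5: L = 4.
ΔL = 4 − 9 = -5.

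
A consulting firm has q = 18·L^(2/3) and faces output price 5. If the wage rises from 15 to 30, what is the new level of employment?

L* = 8

From P·MP_L = w with MP_L = 12·L^(-1/3), the labor demand is L(w) = (60/w)^(3).
At w = 15: L = 64. At w = 30: L = 8.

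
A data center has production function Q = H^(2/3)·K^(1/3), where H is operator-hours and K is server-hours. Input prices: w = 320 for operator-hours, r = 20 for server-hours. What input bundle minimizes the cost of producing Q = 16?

Cost minimization requires the marginal rate of technical substitution to equal the input-price ratio: MP_H/MP_K = w/r.
Here MP_H/MP_K = (2/3)·(K/H)/(1/3) = 2·(K/H). Setting this equal to 320/20 = 16 gives K = 8H.
Substituting into Q = 16: H^(2/3)·(8H)^(1/3) = 16.
Solving, H = 8 and K = 64.

H* = 8, K* = 64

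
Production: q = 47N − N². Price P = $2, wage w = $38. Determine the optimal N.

The marginal product of N is MP_N = 47 − 2N.
A price-taking firm hires until the value of the marginal product equals the wage: P·MP_N = w, so 2·(47 − 2N) = 38.
Then 47 − 2N = 19, giving N = 14.

N* = 14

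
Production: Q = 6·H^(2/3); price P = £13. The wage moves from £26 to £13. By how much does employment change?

From P·MP_H = w with MP_H = 4·H^(-1/3), the labor demand is H(w) = (52/w)^(3).
At w = 26: H = 8. At w = 13: H = 64.
ΔH = 64 − 8 = 56.

ΔH = 56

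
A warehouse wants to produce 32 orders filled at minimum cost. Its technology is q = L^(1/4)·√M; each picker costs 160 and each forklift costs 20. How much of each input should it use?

L* = 16, M* = 256

Cost minimization requires the marginal rate of technical substitution to equal the input-price ratio: MP_L/MP_M = w/r.
Here MP_L/MP_M = (1/4)·(M/L)/(1/2) = 0.5·(M/L). Setting this equal to 160/20 = 8 gives M = 16L.
Substituting into q = 32: L^(1/4)·(16L)^(1/2) = 32.
Solving, L = 16 and M = 256.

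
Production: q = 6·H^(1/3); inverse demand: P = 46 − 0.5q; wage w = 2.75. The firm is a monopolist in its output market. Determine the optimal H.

Marginal revenue from the inverse demand is MR = 46 − q.
The marginal product is MP_H = 2·H^(-2/3).
A monopolist hires until marginal revenue product equals the wage: MR·MP_H = w.
At H, q = 6·H^(1/3). Substituting and solving: (46 − 6·H^(1/3))·2·H^(-2/3) = 2.75 gives H = 64.

H* = 64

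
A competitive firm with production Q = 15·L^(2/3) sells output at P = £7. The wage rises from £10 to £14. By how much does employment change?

ΔL = -218

From P·MP_L = w with MP_L = 10·L^(-1/3), the labor demand is L(w) = (70/w)^(3).
At w = 10: L = 343. At w = 14: L = 125.
ΔL = 125 − 343 = -218.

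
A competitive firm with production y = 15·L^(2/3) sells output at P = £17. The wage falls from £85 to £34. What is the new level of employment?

L* = 125

From P·MP_L = w with MP_L = 10·L^(-1/3), the labor demand is L(w) = (170/w)^(3).
At w = 85: L = 8. At w = 34: L = 125.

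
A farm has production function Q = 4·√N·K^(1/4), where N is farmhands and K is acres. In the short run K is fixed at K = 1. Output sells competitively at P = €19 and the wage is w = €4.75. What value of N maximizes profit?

N* = 64

With K = 1, MP_N = (1/2)·4·N^(-1/2)·1^(1/4) = 2·N^(-1/2).
Profit maximization for a price taker requires P·MP_N = w: 19·2·N^(-1/2) = 4.75.
So N^(-1/2) = 0.125, which gives N = 64.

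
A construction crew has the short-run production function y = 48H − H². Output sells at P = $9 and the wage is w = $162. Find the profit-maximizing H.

H* = 15

The marginal product of H is MP_H = 48 − 2H.
A price-taking firm hires until the value of the marginal product equals the wage: P·MP_H = w, so 9·(48 − 2H) = 162.
Then 48 − 2H = 18, giving H = 15.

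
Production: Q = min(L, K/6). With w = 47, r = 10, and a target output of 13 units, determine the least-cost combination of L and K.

L* = 13, K* = 78

With a fixed-proportions technology, the cost-minimizing bundle uses no slack in either input: L = K/6 = Q.
So L = 13 and K = 6·13 = 78.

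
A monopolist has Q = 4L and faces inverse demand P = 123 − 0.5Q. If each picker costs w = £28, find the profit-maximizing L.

Marginal revenue from the inverse demand is MR = 123 − Q.
The marginal product is MP_L = 4.
A monopolist hires until marginal revenue product equals the wage: MR·MP_L = w.
(123 − 4L)·4 = 28, so L = 29.

L* = 29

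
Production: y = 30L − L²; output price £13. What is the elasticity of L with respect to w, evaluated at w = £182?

From P·MP_L = w with MP_L = 30 − 2L, labor demand is L(w) = (30 − w/13)/2.
dL/dw = −1/(26) = -1/26.
At w = 182, L = 8, so ε = (dL/dw)·(w/L) = (-1/26)·(182/8) = -0.875.

ε = -0.875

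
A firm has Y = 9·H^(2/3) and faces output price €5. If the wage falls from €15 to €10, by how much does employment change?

ΔH = 19

From P·MP_H = w with MP_H = 6·H^(-1/3), the labor demand is H(w) = (30/w)^(3).
At w = 15: H = 8. At w = 10: H = 27.
ΔH = 27 − 8 = 19.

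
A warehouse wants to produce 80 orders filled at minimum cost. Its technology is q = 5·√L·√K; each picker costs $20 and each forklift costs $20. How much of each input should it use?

Cost minimization requires the marginal rate of technical substitution to equal the input-price ratio: MP_L/MP_K = w/r.
Here MP_L/MP_K = (1/2)·(K/L)/(1/2) = (K/L). Setting this equal to 20/20 = 1 gives K = L.
Substituting into q = 80: 5·L^(1/2)·(L)^(1/2) = 80.
Solving, L = 16 and K = 16.

L* = 16, K* = 16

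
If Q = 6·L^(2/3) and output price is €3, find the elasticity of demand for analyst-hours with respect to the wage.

MP_L = (2/3)·6·L^(-1/3), so P·MP_L = w gives 12·L^(-1/3) = w.
Solving, L(w) = (12/w)^(3). This is a constant-elasticity form: L ∝ w^(−3), so ε = −3.

ε = -3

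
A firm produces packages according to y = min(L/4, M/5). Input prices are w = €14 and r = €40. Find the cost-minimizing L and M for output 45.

L* = 180, M* = 225

With a fixed-proportions technology, the cost-minimizing bundle uses no slack in either input: L/4 = M/5 = y.
So L = 4·45 = 180 and M = 5·45 = 225.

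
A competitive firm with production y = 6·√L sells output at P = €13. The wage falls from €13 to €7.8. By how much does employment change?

From P·MP_L = w with MP_L = 3·L^(-1/2), the labor demand is L(w) = (39/w)^(2).
At w = 13: L = 9. At w = 7.8: L = 25.
ΔL = 25 − 9 = 16.

ΔL = 16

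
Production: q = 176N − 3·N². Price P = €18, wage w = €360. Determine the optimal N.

N* = 26

The marginal product of N is MP_N = 176 − 6N.
A price-taking firm hires until the value of the marginal product equals the wage: P·MP_N = w, so 18·(176 − 6N) = 360.
Then 176 − 6N = 20, giving N = 26.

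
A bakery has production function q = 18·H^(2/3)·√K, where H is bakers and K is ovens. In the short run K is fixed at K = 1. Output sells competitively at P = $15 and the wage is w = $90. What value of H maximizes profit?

With K = 1, MP_H = (2/3)·18·H^(-1/3)·1^(1/2) = 12·H^(-1/3).
Profit maximization for a price taker requires P·MP_H = w: 15·12·H^(-1/3) = 90.
So H^(-1/3) = 0.5, which gives H = 8.

H* = 8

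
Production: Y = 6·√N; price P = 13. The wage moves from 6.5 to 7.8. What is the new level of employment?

N* = 25

From P·MP_N = w with MP_N = 3·N^(-1/2), the labor demand is N(w) = (39/w)^(2).
At w = 6.5: N = 36. At w = 7.8: N = 25.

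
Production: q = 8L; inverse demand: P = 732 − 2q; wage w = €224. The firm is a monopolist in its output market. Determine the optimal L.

L* = 22

Marginal revenue from the inverse demand is MR = 732 − 4q.
The marginal product is MP_L = 8.
A monopolist hires until marginal revenue product equals the wage: MR·MP_L = w.
(732 − 32L)·8 = 224, so L = 22.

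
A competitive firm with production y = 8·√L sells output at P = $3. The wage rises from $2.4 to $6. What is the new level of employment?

From P·MP_L = w with MP_L = 4·L^(-1/2), the labor demand is L(w) = (12/w)^(2).
At w = 2.4: L = 25. At w = 6: L = 4.

L* = 4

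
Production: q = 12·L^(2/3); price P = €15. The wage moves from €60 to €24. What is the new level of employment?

From P·MP_L = w with MP_L = 8·L^(-1/3), the labor demand is L(w) = (120/w)^(3).
At w = 60: L = 8. At w = 24: L = 125.

L* = 125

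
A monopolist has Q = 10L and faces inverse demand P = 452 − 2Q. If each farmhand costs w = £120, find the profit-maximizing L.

Marginal revenue from the inverse demand is MR = 452 − 4Q.
The marginal product is MP_L = 10.
A monopolist hires until marginal revenue product equals the wage: MR·MP_L = w.
(452 − 40L)·10 = 120, so L = 11.

L* = 11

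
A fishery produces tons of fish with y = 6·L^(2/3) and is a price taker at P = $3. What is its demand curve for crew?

L(w) = 1728/w³

MP_L = (2/3)·6·L^(-1/3) = 4·L^(-1/3).
Setting P·MP_L = w: 12·L^(-1/3) = w.
Solving for L: L^(-1/3) = w/12, so L = (12/w)^(3).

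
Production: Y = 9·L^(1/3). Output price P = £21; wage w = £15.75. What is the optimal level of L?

L* = 8

MP_L = (1/3)·9·L^(-2/3) = 3·L^(-2/3).
Profit maximization for a price taker requires P·MP_L = w: 21·3·L^(-2/3) = 15.75.
So L^(-2/3) = 0.25, which gives L = 8.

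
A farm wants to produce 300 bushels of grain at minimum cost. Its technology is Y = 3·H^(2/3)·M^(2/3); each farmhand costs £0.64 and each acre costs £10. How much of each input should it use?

H* = 125, M* = 8

Cost minimization requires the marginal rate of technical substitution to equal the input-price ratio: MP_H/MP_M = w/r.
Here MP_H/MP_M = (2/3)·(M/H)/(2/3) = (M/H). Setting this equal to 0.64/10 = 0.064 gives M = 0.064H.
Substituting into Y = 300: 3·H^(2/3)·(0.064H)^(2/3) = 300.
Solving, H = 125 and M = 8.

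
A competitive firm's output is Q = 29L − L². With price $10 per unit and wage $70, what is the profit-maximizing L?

L* = 11

The marginal product of L is MP_L = 29 − 2L.
A price-taking firm hires until the value of the marginal product equals the wage: P·MP_L = w, so 10·(29 − 2L) = 70.
Then 29 − 2L = 7, giving L = 11.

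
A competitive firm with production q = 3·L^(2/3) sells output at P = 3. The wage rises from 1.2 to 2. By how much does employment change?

ΔL = -98

From P·MP_L = w with MP_L = 2·L^(-1/3), the labor demand is L(w) = (6/w)^(3).
At w = 1.2: L = 125. At w = 2: L = 27.
ΔL = 27 − 125 = -98.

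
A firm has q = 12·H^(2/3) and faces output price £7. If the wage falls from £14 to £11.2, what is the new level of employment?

From P·MP_H = w with MP_H = 8·H^(-1/3), the labor demand is H(w) = (56/w)^(3).
At w = 14: H = 64. At w = 11.2: H = 125.

H* = 125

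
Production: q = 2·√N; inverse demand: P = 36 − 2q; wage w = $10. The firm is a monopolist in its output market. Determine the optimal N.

Marginal revenue from the inverse demand is MR = 36 − 4q.
The marginal product is MP_N = N^(-1/2).
A monopolist hires until marginal revenue product equals the wage: MR·MP_N = w.
At N, q = 2·√N. Substituting and solving: (36 − 8·√N)·N^(-1/2) = 10 gives N = 4.

N* = 4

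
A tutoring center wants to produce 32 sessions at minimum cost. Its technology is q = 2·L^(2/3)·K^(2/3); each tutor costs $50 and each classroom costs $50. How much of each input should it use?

Cost minimization requires the marginal rate of technical substitution to equal the input-price ratio: MP_L/MP_K = w/r.
Here MP_L/MP_K = (2/3)·(K/L)/(2/3) = (K/L). Setting this equal to 50/50 = 1 gives K = L.
Substituting into q = 32: 2·L^(2/3)·(L)^(2/3) = 32.
Solving, L = 8 and K = 8.

L* = 8, K* = 8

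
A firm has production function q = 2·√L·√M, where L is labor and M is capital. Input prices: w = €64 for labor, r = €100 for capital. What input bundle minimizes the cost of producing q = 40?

L* = 25, M* = 16

Cost minimization requires the marginal rate of technical substitution to equal the input-price ratio: MP_L/MP_M = w/r.
Here MP_L/MP_M = (1/2)·(M/L)/(1/2) = (M/L). Setting this equal to 64/100 = 0.64 gives M = 0.64L.
Substituting into q = 40: 2·L^(1/2)·(0.64L)^(1/2) = 40.
Solving, L = 25 and M = 16.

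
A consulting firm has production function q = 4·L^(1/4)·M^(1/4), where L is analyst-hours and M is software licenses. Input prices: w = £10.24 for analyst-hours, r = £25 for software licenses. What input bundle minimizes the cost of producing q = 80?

L* = 625, M* = 256

Cost minimization requires the marginal rate of technical substitution to equal the input-price ratio: MP_L/MP_M = w/r.
Here MP_L/MP_M = (1/4)·(M/L)/(1/4) = (M/L). Setting this equal to 10.24/25 = 0.4096 gives M = 0.4096L.
Substituting into q = 80: 4·L^(1/4)·(0.4096L)^(1/4) = 80.
Solving, L = 625 and M = 256.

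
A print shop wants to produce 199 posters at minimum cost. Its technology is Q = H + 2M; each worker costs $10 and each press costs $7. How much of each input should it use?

The inputs are perfect substitutes, so the firm uses whichever has the lower cost per unit of output.
Cost per unit of output via H is 10; via M it is 3.5. M is cheaper.
Producing Q = 199 with M alone: H = 0, M = 99.5.

H* = 0, M* = 99.5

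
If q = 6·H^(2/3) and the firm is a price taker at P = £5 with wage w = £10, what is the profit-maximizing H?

MP_H = (2/3)·6·H^(-1/3) = 4·H^(-1/3).
Profit maximization for a price taker requires P·MP_H = w: 5·4·H^(-1/3) = 10.
So H^(-1/3) = 0.5, which gives H = 8.

H* = 8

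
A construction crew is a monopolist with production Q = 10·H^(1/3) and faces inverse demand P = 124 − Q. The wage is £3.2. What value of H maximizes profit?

H* = 125

Marginal revenue from the inverse demand is MR = 124 − 2Q.
The marginal product is MP_H = (10/3)·H^(-2/3).
A monopolist hires until marginal revenue product equals the wage: MR·MP_H = w.
At H, Q = 10·H^(1/3). Substituting and solving: (124 − 20·H^(1/3))·(10/3)·H^(-2/3) = 3.2 gives H = 125.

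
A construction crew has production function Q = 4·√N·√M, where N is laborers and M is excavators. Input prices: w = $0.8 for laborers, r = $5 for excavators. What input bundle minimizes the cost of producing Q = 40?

Cost minimization requires the marginal rate of technical substitution to equal the input-price ratio: MP_N/MP_M = w/r.
Here MP_N/MP_M = (1/2)·(M/N)/(1/2) = (M/N). Setting this equal to 0.8/5 = 0.16 gives M = 0.16N.
Substituting into Q = 40: 4·N^(1/2)·(0.16N)^(1/2) = 40.
Solving, N = 25 and M = 4.

N* = 25, M* = 4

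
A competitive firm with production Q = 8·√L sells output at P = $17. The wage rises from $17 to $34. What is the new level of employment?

L* = 4

From P·MP_L = w with MP_L = 4·L^(-1/2), the labor demand is L(w) = (68/w)^(2).
At w = 17: L = 16. At w = 34: L = 4.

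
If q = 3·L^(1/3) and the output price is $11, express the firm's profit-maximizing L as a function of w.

L(w) = (11/w)^(3/2)

MP_L = (1/3)·3·L^(-2/3) = L^(-2/3).
Setting P·MP_L = w: 11·L^(-2/3) = w.
Solving for L: L^(-2/3) = w/11, so L = (11/w)^(3/2).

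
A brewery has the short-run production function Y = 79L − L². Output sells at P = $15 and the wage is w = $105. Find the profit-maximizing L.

L* = 36

The marginal product of L is MP_L = 79 − 2L.
A price-taking firm hires until the value of the marginal product equals the wage: P·MP_L = w, so 15·(79 − 2L) = 105.
Then 79 − 2L = 7, giving L = 36.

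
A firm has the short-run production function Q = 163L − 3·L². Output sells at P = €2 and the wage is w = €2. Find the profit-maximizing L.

The marginal product of L is MP_L = 163 − 6L.
A price-taking firm hires until the value of the marginal product equals the wage: P·MP_L = w, so 2·(163 − 6L) = 2.
Then 163 − 6L = 1, giving L = 27.

L* = 27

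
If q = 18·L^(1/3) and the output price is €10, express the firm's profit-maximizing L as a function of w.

L(w) = (60/w)^(3/2)

MP_L = (1/3)·18·L^(-2/3) = 6·L^(-2/3).
Setting P·MP_L = w: 60·L^(-2/3) = w.
Solving for L: L^(-2/3) = w/60, so L = (60/w)^(3/2).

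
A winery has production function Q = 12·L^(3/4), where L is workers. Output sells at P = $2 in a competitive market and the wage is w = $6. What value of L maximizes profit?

L* = 81

MP_L = (3/4)·12·L^(-1/4) = 9·L^(-1/4).
Profit maximization for a price taker requires P·MP_L = w: 2·9·L^(-1/4) = 6.
So L^(-1/4) = 1/3, which gives L = 81.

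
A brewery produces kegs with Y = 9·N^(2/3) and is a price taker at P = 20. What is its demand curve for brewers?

N(w) = 1728000/w³

MP_N = (2/3)·9·N^(-1/3) = 6·N^(-1/3).
Setting P·MP_N = w: 120·N^(-1/3) = w.
Solving for N: N^(-1/3) = w/120, so N = (120/w)^(3).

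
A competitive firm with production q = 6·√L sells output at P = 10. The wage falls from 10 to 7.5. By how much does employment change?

ΔL = 7

From P·MP_L = w with MP_L = 3·L^(-1/2), the labor demand is L(w) = (30/w)^(2).
At w = 10: L = 9. At w = 7.5: L = 16.
ΔL = 16 − 9 = 7.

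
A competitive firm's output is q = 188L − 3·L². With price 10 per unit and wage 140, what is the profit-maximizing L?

The marginal product of L is MP_L = 188 − 6L.
A price-taking firm hires until the value of the marginal product equals the wage: P·MP_L = w, so 10·(188 − 6L) = 140.
Then 188 − 6L = 14, giving L = 29.

L* = 29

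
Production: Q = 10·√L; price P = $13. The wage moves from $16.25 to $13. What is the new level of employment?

From P·MP_L = w with MP_L = 5·L^(-1/2), the labor demand is L(w) = (65/w)^(2).
At w = 16.25: L = 16. At w = 13: L = 25.

L* = 25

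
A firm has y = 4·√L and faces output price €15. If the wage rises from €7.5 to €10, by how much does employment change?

ΔL = -7

From P·MP_L = w with MP_L = 2·L^(-1/2), the labor demand is L(w) = (30/w)^(2).
At w = 7.5: L = 16. At w = 10: L = 9.
ΔL = 9 − 16 = -7.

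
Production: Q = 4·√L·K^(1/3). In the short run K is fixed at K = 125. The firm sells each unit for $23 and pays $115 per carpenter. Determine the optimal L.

With K = 125, MP_L = (1/2)·4·L^(-1/2)·125^(1/3) = 10·L^(-1/2).
Profit maximization for a price taker requires P·MP_L = w: 23·10·L^(-1/2) = 115.
So L^(-1/2) = 0.5, which gives L = 4.

L* = 4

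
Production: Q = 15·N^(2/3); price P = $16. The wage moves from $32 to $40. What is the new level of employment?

N* = 64

From P·MP_N = w with MP_N = 10·N^(-1/3), the labor demand is N(w) = (160/w)^(3).
At w = 32: N = 125. At w = 40: N = 64.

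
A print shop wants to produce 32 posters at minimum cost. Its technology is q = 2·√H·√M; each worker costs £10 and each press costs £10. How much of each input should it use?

H* = 16, M* = 16

Cost minimization requires the marginal rate of technical substitution to equal the input-price ratio: MP_H/MP_M = w/r.
Here MP_H/MP_M = (1/2)·(M/H)/(1/2) = (M/H). Setting this equal to 10/10 = 1 gives M = H.
Substituting into q = 32: 2·H^(1/2)·(H)^(1/2) = 32.
Solving, H = 16 and M = 16.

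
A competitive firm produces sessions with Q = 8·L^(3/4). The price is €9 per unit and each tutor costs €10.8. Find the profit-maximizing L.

L* = 625

MP_L = (3/4)·8·L^(-1/4) = 6·L^(-1/4).
Profit maximization for a price taker requires P·MP_L = w: 9·6·L^(-1/4) = 10.8.
So L^(-1/4) = 0.2, which gives L = 625.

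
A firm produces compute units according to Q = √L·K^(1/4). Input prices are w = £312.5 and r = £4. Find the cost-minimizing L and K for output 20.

Cost minimization requires the marginal rate of technical substitution to equal the input-price ratio: MP_L/MP_K = w/r.
Here MP_L/MP_K = (1/2)·(K/L)/(1/4) = 2·(K/L). Setting this equal to 312.5/4 = 78.125 gives K = 39.0625L.
Substituting into Q = 20: L^(1/2)·(39.0625L)^(1/4) = 20.
Solving, L = 16 and K = 625.

L* = 16, K* = 625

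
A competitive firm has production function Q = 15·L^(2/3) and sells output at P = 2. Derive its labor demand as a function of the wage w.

MP_L = (2/3)·15·L^(-1/3) = 10·L^(-1/3).
Setting P·MP_L = w: 20·L^(-1/3) = w.
Solving for L: L^(-1/3) = w/20, so L = (20/w)^(3).

L(w) = 8000/w³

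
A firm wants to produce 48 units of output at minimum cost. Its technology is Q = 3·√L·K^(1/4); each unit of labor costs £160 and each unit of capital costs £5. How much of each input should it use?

Cost minimization requires the marginal rate of technical substitution to equal the input-price ratio: MP_L/MP_K = w/r.
Here MP_L/MP_K = (1/2)·(K/L)/(1/4) = 2·(K/L). Setting this equal to 160/5 = 32 gives K = 16L.
Substituting into Q = 48: 3·L^(1/2)·(16L)^(1/4) = 48.
Solving, L = 16 and K = 256.

L* = 16, K* = 256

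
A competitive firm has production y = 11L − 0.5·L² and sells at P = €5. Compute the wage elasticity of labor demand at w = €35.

From P·MP_L = w with MP_L = 11 − L, labor demand is L(w) = 11 − w/5.
dL/dw = −1/(5) = -0.2.
At w = 35, L = 4, so ε = (dL/dw)·(w/L) = (-0.2)·(35/4) = -1.75.

ε = -1.75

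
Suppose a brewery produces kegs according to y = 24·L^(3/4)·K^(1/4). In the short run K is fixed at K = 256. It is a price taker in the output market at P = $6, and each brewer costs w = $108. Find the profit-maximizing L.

With K = 256, MP_L = (3/4)·24·L^(-1/4)·256^(1/4) = 72·L^(-1/4).
Profit maximization for a price taker requires P·MP_L = w: 6·72·L^(-1/4) = 108.
So L^(-1/4) = 0.25, which gives L = 256.

L* = 256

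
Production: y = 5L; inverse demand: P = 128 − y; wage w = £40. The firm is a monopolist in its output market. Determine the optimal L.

L* = 12

Marginal revenue from the inverse demand is MR = 128 − 2y.
The marginal product is MP_L = 5.
A monopolist hires until marginal revenue product equals the wage: MR·MP_L = w.
(128 − 10L)·5 = 40, so L = 12.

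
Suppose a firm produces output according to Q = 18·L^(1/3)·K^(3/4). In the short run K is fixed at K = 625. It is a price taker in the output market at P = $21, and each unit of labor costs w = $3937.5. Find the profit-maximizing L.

With K = 625, MP_L = (1/3)·18·L^(-2/3)·625^(3/4) = 750·L^(-2/3).
Profit maximization for a price taker requires P·MP_L = w: 21·750·L^(-2/3) = 3937.5.
So L^(-2/3) = 0.25, which gives L = 8.

L* = 8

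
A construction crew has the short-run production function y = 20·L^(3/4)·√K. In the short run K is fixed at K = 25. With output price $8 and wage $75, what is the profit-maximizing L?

L* = 4096

With K = 25, MP_L = (3/4)·20·L^(-1/4)·25^(1/2) = 75·L^(-1/4).
Profit maximization for a price taker requires P·MP_L = w: 8·75·L^(-1/4) = 75.
So L^(-1/4) = 0.125, which gives L = 4096.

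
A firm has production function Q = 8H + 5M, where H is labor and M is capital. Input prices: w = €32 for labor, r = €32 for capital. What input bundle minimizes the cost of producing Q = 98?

H* = 12.25, M* = 0

The inputs are perfect substitutes, so the firm uses whichever has the lower cost per unit of output.
Cost per unit of output via H is w/8 = 4; via M it is r/5 = 6.4. H is cheaper.
Producing Q = 98 with H alone: H = 12.25, M = 0.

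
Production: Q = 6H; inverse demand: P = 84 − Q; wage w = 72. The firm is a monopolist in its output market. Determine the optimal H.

H* = 6

Marginal revenue from the inverse demand is MR = 84 − 2Q.
The marginal product is MP_H = 6.
A monopolist hires until marginal revenue product equals the wage: MR·MP_H = w.
(84 − 12H)·6 = 72, so H = 6.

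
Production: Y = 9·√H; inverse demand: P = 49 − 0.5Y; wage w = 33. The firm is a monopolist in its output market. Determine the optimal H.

Marginal revenue from the inverse demand is MR = 49 − Y.
The marginal product is MP_H = 4.5·H^(-1/2).
A monopolist hires until marginal revenue product equals the wage: MR·MP_H = w.
At H, Y = 9·√H. Substituting and solving: (49 − 9·√H)·4.5·H^(-1/2) = 33 gives H = 9.

H* = 9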